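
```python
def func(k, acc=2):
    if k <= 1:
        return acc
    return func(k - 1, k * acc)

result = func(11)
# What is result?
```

Accumulator trace (n, acc): (11, 2) -> (10, 22) -> (9, 220) -> (8, 1980) -> (7, 15840) -> (6, 110880) -> (5, 665280) -> (4, 3326400) -> (3, 13305600) -> (2, 39916800) -> (1, 79833600) -> return 79833600

Answer: 79833600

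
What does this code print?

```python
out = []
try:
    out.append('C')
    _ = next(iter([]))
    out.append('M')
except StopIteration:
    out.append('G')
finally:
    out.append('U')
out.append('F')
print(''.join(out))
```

Execution trace: 'C' (try body) → 'G' (except StopIteration) → 'U' (finally) → 'F' (after the try/except). Output: CGUF

Answer: CGUF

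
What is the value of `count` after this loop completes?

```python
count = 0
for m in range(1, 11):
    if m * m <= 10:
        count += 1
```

Count numbers where m² ≤ 10
`count` takes the values: 0 → 1 → 2 → 3

Answer: 3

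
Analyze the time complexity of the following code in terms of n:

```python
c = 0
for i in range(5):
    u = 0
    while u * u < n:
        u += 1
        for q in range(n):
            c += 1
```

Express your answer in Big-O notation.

Each loop level contributes: 1 × √n × n. Multiplying the contributions gives O(n√n).

Answer: O(n√n)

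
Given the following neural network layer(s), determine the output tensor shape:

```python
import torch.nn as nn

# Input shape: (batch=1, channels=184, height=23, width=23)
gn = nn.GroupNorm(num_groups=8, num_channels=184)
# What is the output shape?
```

Input: (1, 184, 23, 23) -> Output: (1, 184, 23, 23)

Answer: (1, 184, 23, 23)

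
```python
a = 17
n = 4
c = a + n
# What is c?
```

Trace:
`a = 17` → a = 17
`n = 4` → n = 4
`c = a + n` → c = 21
So c = 21

Answer: 21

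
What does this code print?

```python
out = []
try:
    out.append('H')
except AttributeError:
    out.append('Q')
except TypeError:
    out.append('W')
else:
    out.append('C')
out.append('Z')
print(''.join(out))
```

Execution trace: 'H' (try body, no exception) → 'C' (else) → 'Z' (after the try/except). Output: HCZ

Answer: HCZ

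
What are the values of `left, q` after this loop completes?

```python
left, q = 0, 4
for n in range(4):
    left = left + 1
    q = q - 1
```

left goes 0→4, q goes 4→0
`left, q` takes the values: (0, 4) → (1, 4) → (1, 3) → (2, 3) → (2, 2) → (3, 2) → (3, 1) → (4, 1) → (4, 0)

Answer: 4, 0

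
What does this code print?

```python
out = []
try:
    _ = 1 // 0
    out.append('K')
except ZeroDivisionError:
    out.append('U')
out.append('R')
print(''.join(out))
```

Execution trace: 'U' (except ZeroDivisionError) → 'R' (after the try/except). Output: UR

Answer: UR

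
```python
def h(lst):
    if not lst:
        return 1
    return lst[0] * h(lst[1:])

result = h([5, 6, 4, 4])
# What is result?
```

Product over [5, 6, 4, 4] = 5 * 6 * 4 * 4 = 480

Answer: 480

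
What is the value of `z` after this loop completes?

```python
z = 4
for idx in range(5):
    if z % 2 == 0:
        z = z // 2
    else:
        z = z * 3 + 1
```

Collatz-style transformation from 4
`z` takes the values: 4 → 2 → 1 → 4 → 2 → 1

Answer: 1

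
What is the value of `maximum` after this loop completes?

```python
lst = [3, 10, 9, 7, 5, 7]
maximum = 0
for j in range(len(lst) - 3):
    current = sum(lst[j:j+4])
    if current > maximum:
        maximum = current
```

Max sum of 4-element window in [3, 10, 9, 7, 5, 7]
`maximum` takes the values: 0 → 29 → 31

Answer: 31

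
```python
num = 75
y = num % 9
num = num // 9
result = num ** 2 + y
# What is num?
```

Trace:
`num = 75` → num = 75
`y = num % 9` → y = 3
`num = num // 9` → num = 8
`result = num ** 2 + y` → result = 67
So num = 8

Answer: 8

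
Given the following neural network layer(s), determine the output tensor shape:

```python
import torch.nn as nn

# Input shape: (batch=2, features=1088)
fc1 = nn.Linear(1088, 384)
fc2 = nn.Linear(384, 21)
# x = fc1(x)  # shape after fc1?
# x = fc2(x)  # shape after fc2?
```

Input: (2, 1088) -> after fc1: (2, 384) -> Output: (2, 21)

Answer: (2, 21)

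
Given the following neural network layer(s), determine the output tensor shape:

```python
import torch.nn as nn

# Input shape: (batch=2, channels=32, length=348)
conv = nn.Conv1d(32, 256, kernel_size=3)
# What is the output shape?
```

Input: (2, 32, 348) -> Output: (2, 256, 346)

Answer: (2, 256, 346)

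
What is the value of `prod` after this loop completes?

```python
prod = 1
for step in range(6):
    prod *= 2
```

2^6 = 64
`prod` takes the values: 1 → 2 → 4 → 8 → 16 → 32 → 64

Answer: 64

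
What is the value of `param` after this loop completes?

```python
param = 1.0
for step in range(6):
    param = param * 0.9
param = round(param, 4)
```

Exponential decay: 1.0 * 0.9^6
`param` takes the values: 1.0 → 0.9 → 0.81 → 0.729 → 0.6561 → 0.59049 → 0.531441 → 0.5314

Answer: 0.5314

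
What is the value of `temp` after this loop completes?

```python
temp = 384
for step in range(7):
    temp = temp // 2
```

Halve 7 times: 384 // 2^7 = 3
`temp` takes the values: 384 → 192 → 96 → 48 → 24 → 12 → 6 → 3

Answer: 3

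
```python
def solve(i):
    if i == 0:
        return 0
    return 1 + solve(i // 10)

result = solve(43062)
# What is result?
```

Count of digits of 43062: 5

Answer: 5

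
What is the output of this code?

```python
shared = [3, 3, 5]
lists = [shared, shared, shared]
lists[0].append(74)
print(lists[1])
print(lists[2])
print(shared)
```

Key concept: list of same reference.
Step by step:
`shared = [3, 3, 5]` → shared = [3, 3, 5]
`lists = [shared, shared, shared]` → lists = [[3, 3, 5], [3, 3, 5], [3, 3, 5]]
`lists[0].append(74)` → shared = [3, 3, 5, 74]; lists = [[3, 3, 5, 74], [3, 3, 5, 74], [3, 3, 5, 74]]
`print(lists[1])` → prints [3, 3, 5, 74]
`print(lists[2])` → prints [3, 3, 5, 74]
`print(shared)` → prints [3, 3, 5, 74]

Answer:
[3, 3, 5, 74]
[3, 3, 5, 74]
[3, 3, 5, 74]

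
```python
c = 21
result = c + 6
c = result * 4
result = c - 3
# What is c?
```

Trace:
`c = 21` → c = 21
`result = c + 6` → result = 27
`c = result * 4` → c = 108
`result = c - 3` → result = 105
So c = 108

Answer: 108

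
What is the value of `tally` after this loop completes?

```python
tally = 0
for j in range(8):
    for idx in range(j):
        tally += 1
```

Triangle number: 0+1+2+...+7
`tally` takes the values: 0 → 1 → 2 → 3 → 4 → 5 → 6 → 7 → 8 → 9 → 10 → 11 → 12 → 13 → 14 → 15 → 16 → 17 → 18 → 19 → 20 → 21 → 22 → 23 → 24 → 25 → 26 → 27 → 28

Answer: 28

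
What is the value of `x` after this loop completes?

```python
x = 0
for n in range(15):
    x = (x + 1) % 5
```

Increment mod 5, 15 times = 0
`x` takes the values: 0 → 1 → 2 → 3 → 4 → 0 → 1 → 2 → 3 → 4 → 0 → 1 → 2 → 3 → 4 → 0

Answer: 0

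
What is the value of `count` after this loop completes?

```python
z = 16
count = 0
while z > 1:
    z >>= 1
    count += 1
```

Count right shifts until 1
`count` takes the values: 0 → 1 → 2 → 3 → 4

Answer: 4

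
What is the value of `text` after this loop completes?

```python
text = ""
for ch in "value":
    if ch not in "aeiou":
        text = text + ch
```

Remove vowels from 'value'
`text` takes the values: "" → "v" → "vl"

Answer: "vl"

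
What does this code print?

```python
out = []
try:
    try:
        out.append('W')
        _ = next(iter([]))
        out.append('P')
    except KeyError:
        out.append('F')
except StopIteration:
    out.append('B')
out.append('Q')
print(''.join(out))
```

Execution trace: 'W' (try body) → 'B' (outer except StopIteration) → 'Q' (after the try/except). Output: WBQ

Answer: WBQ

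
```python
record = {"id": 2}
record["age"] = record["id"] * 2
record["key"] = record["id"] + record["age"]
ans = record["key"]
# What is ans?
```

Trace:
`record = {"id": 2}` → record = {'id': 2}
`record["age"] = record["id"] * 2` → record = {'id': 2, 'age': 4}
`record["key"] = record["id"] + record["age"]` → record = {'id': 2, 'age': 4, 'key': 6}
`ans = record["key"]` → ans = 6
So ans = 6

Answer: 6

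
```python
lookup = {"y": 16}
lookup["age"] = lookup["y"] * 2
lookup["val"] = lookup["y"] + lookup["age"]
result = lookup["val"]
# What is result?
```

Trace:
`lookup = {"y": 16}` → lookup = {'y': 16}
`lookup["age"] = lookup["y"] * 2` → lookup = {'y': 16, 'age': 32}
`lookup["val"] = lookup["y"] + lookup["age"]` → lookup = {'y': 16, 'age': 32, 'val': 48}
`result = lookup["val"]` → result = 48
So result = 48

Answer: 48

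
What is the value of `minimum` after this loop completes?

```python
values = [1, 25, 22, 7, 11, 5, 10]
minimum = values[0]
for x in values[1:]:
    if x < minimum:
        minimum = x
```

Minimum of [1, 25, 22, 7, 11, 5, 10]
`minimum` takes the values: 1

Answer: 1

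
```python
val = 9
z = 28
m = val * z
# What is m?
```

Trace:
`val = 9` → val = 9
`z = 28` → z = 28
`m = val * z` → m = 252
So m = 252

Answer: 252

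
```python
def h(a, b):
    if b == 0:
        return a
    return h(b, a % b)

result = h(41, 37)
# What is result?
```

h(41, 37) -> h(37, 4) -> h(4, 1) -> h(1, 0) -> 1

Answer: 1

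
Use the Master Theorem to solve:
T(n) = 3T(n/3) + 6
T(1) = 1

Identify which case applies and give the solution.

a=3, b=3, f(n)=6. log_3(3) = 1. Since c=0 < 1, Case 1 applies: T(n) = Θ(n^log_b(a)) = O(n).

Answer: O(n) - Case 1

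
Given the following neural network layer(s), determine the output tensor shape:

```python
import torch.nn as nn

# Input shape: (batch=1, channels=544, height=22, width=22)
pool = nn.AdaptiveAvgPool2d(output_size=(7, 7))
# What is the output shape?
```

Input: (1, 544, 22, 22) -> Output: (1, 544, 7, 7)

Answer: (1, 544, 7, 7)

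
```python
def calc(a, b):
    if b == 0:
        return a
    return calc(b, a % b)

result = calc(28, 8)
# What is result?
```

calc(28, 8) -> calc(8, 4) -> calc(4, 0) -> 4

Answer: 4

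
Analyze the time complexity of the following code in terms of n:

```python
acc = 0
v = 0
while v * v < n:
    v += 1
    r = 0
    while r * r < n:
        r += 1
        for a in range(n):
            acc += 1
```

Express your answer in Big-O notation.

Each loop level contributes: √n × √n × n. Multiplying the contributions gives O(n^2).

Answer: O(n^2)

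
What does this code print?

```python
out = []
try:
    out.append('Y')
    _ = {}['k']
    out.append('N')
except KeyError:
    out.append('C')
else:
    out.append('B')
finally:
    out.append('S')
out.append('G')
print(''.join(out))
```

Execution trace: 'Y' (try body) → 'C' (except KeyError) → 'S' (finally) → 'G' (after the try/except). Output: YCSG

Answer: YCSG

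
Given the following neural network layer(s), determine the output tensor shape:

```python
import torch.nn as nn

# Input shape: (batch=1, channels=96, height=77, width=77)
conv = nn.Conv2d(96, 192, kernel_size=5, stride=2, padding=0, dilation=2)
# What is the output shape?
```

Input: (1, 96, 77, 77) -> Output: (1, 192, 35, 35)

Answer: (1, 192, 35, 35)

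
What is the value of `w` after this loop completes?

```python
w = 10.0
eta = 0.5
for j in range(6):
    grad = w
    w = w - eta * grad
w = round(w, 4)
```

Gradient descent: w = 10.0 * (1 - 0.5)^6
`w` takes the values: 10.0 → 5.0 → 2.5 → 1.25 → 0.625 → 0.3125 → 0.15625 → 0.1562

Answer: 0.1562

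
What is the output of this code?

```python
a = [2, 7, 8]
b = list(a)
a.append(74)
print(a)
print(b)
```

Key concept: list() constructor creates copy.
Step by step:
`a = [2, 7, 8]` → a = [2, 7, 8]
`b = list(a)` → b = [2, 7, 8]
`a.append(74)` → a = [2, 7, 8, 74]
`print(a)` → prints [2, 7, 8, 74]
`print(b)` → prints [2, 7, 8]

Answer:
[2, 7, 8, 74]
[2, 7, 8]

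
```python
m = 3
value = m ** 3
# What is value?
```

Trace:
`m = 3` → m = 3
`value = m ** 3` → value = 27
So value = 27

Answer: 27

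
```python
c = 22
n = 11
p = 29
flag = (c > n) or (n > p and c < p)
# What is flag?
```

Trace:
`c = 22` → c = 22
`n = 11` → n = 11
`p = 29` → p = 29
`flag = (c > n) or (n > p and c < p)` → flag = True
So flag = True

Answer: True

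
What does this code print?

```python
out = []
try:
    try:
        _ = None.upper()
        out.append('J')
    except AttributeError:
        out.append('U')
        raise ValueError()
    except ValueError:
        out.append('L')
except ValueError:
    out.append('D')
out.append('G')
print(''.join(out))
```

Execution trace: 'U' (inner except AttributeError) → 'D' (outer except ValueError) → 'G' (after the try/except). Output: UDG

Answer: UDG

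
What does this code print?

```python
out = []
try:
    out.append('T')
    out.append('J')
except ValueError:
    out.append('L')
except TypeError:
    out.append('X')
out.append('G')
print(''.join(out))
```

Execution trace: 'T' (try body) → 'J' (try body, no exception) → 'G' (after the try/except). Output: TJG

Answer: TJG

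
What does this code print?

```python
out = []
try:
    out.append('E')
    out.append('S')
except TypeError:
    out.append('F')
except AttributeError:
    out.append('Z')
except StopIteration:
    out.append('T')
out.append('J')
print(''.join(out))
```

Execution trace: 'E' (try body) → 'S' (try body, no exception) → 'J' (after the try/except). Output: ESJ

Answer: ESJ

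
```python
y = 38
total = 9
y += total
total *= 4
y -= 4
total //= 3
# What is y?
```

Trace:
`y = 38` → y = 38
`total = 9` → total = 9
`y += total` → y = 47
`total *= 4` → total = 36
`y -= 4` → y = 43
`total //= 3` → total = 12
So y = 43

Answer: 43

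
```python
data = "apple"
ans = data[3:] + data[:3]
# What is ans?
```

Trace:
`data = "apple"` → data = 'apple'
`ans = data[3:] + data[:3]` → ans = 'leapp'
So ans = 'leapp'

Answer: 'leapp'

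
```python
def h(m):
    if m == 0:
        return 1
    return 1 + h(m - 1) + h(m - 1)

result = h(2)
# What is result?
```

h(m) = 1 + 2·h(m-1), h(0)=1. Closed form: (1+1)·2^2 - 1 = 7.

Answer: 7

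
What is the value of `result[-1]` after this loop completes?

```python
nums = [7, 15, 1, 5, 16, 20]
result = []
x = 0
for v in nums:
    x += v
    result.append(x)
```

Cumulative sum ends at 64
`result` takes the values: [] → [7] → [7, 22] → [7, 22, 23] → [7, 22, 23, 28] → [7, 22, 23, 28, 44] → [7, 22, 23, 28, 44, 64]
So `result[-1]` = 64

Answer: 64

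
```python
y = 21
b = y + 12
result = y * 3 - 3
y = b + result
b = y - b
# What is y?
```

Trace:
`y = 21` → y = 21
`b = y + 12` → b = 33
`result = y * 3 - 3` → result = 60
`y = b + result` → y = 93
`b = y - b` → b = 60
So y = 93

Answer: 93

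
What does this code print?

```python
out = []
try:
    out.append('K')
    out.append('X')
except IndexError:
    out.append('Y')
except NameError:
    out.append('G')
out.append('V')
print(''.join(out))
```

Execution trace: 'K' (try body) → 'X' (try body, no exception) → 'V' (after the try/except). Output: KXV

Answer: KXV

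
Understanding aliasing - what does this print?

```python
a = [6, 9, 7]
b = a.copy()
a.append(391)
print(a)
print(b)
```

Key concept: list.copy() creates independent copy.
Step by step:
`a = [6, 9, 7]` → a = [6, 9, 7]
`b = a.copy()` → b = [6, 9, 7]
`a.append(391)` → a = [6, 9, 7, 391]
`print(a)` → prints [6, 9, 7, 391]
`print(b)` → prints [6, 9, 7]

Answer:
[6, 9, 7, 391]
[6, 9, 7]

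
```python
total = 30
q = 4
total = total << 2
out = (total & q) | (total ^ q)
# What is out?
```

Trace:
`total = 30` → total = 30
`q = 4` → q = 4
`total = total << 2` → total = 120
`out = (total & q) | (total ^ q)` → out = 124
So out = 124

Answer: 124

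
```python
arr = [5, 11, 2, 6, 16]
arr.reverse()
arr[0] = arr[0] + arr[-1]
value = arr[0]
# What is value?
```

Trace:
`arr = [5, 11, 2, 6, 16]` → arr = [5, 11, 2, 6, 16]
`arr.reverse()` → arr = [16, 6, 2, 11, 5]
`arr[0] = arr[0] + arr[-1]` → arr = [21, 6, 2, 11, 5]
`value = arr[0]` → value = 21
So value = 21

Answer: 21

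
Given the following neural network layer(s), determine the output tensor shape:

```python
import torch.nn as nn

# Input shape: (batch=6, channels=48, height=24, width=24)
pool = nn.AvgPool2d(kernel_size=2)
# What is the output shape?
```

Input: (6, 48, 24, 24) -> Output: (6, 48, 12, 12)

Answer: (6, 48, 12, 12)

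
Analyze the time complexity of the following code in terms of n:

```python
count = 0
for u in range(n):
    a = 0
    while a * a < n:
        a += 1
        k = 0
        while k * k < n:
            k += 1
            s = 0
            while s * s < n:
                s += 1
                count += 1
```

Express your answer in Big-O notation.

Each loop level contributes: n × √n × √n × √n. Multiplying the contributions gives O(n^2√n).

Answer: O(n^2√n)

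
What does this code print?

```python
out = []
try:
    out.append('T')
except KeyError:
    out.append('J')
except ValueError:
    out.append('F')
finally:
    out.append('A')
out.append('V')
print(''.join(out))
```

Execution trace: 'T' (try body, no exception) → 'A' (finally) → 'V' (after the try/except). Output: TAV

Answer: TAV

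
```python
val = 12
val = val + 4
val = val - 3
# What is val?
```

Trace:
`val = 12` → val = 12
`val = val + 4` → val = 16
`val = val - 3` → val = 13
So val = 13

Answer: 13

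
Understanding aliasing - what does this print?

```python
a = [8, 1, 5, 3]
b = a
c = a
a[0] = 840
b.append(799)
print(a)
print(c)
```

Key concept: multiple aliases.
Step by step:
`a = [8, 1, 5, 3]` → a = [8, 1, 5, 3]
`b = a` → b = [8, 1, 5, 3] (same object as a)
`c = a` → c = [8, 1, 5, 3] (same object as a, b)
`a[0] = 840` → a = [840, 1, 5, 3] (same object as b, c); b = [840, 1, 5, 3] (same object as a, c); c = [840, 1, 5, 3] (same object as a, b)
`b.append(799)` → a = [840, 1, 5, 3, 799] (same object as b, c); b = [840, 1, 5, 3, 799] (same object as a, c); c = [840, 1, 5, 3, 799] (same object as a, b)
`print(a)` → prints [840, 1, 5, 3, 799]
`print(c)` → prints [840, 1, 5, 3, 799]

Answer:
[840, 1, 5, 3, 799]
[840, 1, 5, 3, 799]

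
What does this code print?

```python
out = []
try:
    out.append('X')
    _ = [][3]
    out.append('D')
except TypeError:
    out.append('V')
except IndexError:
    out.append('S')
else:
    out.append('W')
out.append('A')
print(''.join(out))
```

Execution trace: 'X' (try body) → 'S' (except IndexError) → 'A' (after the try/except). Output: XSA

Answer: XSA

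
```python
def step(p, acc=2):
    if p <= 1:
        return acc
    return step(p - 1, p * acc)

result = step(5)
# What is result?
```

Accumulator trace (n, acc): (5, 2) -> (4, 10) -> (3, 40) -> (2, 120) -> (1, 240) -> return 240

Answer: 240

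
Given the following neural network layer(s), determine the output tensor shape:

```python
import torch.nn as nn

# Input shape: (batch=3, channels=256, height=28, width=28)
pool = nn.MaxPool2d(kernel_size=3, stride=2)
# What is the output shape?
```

Input: (3, 256, 28, 28) -> Output: (3, 256, 13, 13)

Answer: (3, 256, 13, 13)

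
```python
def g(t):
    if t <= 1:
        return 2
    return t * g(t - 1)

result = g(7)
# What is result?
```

g(7) = 7 * 6 * 5 * 4 * 3 * 2 * 2 = 10080

Answer: 10080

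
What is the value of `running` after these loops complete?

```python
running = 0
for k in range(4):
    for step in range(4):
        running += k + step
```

Sum of all k+step for k,step in 4x4
`running` takes the values: 0 → 1 → 3 → 6 → 7 → 9 → 12 → 16 → 18 → 21 → 25 → 30 → 33 → 37 → 42 → 48

Answer: 48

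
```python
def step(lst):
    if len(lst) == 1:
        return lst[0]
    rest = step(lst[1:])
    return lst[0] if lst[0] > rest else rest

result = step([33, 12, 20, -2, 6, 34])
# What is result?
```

Recursive max over [33, 12, 20, -2, 6, 34] = 34

Answer: 34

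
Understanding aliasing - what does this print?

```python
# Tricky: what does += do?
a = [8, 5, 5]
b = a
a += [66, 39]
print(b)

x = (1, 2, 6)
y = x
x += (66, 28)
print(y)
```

Key concept: += behavior differs for mutable vs immutable.
Step by step:
`a = [8, 5, 5]` → a = [8, 5, 5]
`b = a` → b = [8, 5, 5] (same object as a)
`a += [66, 39]` → a = [8, 5, 5, 66, 39] (same object as b); b = [8, 5, 5, 66, 39] (same object as a)
`print(b)` → prints [8, 5, 5, 66, 39]
`x = (1, 2, 6)` → x = (1, 2, 6)
`y = x` → y = (1, 2, 6)
`x += (66, 28)` → x = (1, 2, 6, 66, 28)
`print(y)` → prints (1, 2, 6)

Answer:
[8, 5, 5, 66, 39]
(1, 2, 6)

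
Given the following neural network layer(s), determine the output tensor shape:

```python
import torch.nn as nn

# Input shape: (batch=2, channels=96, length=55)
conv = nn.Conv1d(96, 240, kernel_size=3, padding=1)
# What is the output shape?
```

Input: (2, 96, 55) -> Output: (2, 240, 55)

Answer: (2, 240, 55)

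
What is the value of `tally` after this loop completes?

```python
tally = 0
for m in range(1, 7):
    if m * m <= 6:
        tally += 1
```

Count numbers where m² ≤ 6
`tally` takes the values: 0 → 1 → 2

Answer: 2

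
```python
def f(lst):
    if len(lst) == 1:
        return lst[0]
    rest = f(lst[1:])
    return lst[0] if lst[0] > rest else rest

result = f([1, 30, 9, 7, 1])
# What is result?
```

Recursive max over [1, 30, 9, 7, 1] = 30

Answer: 30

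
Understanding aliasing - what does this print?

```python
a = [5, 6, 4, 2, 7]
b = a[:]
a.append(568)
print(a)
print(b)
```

Key concept: slice [:] creates copy.
Step by step:
`a = [5, 6, 4, 2, 7]` → a = [5, 6, 4, 2, 7]
`b = a[:]` → b = [5, 6, 4, 2, 7]
`a.append(568)` → a = [5, 6, 4, 2, 7, 568]
`print(a)` → prints [5, 6, 4, 2, 7, 568]
`print(b)` → prints [5, 6, 4, 2, 7]

Answer:
[5, 6, 4, 2, 7, 568]
[5, 6, 4, 2, 7]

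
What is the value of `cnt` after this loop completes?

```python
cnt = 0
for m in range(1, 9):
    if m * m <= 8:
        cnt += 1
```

Count numbers where m² ≤ 8
`cnt` takes the values: 0 → 1 → 2

Answer: 2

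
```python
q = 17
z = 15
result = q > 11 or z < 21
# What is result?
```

Trace:
`q = 17` → q = 17
`z = 15` → z = 15
`result = q > 11 or z < 21` → result = True
So result = True

Answer: True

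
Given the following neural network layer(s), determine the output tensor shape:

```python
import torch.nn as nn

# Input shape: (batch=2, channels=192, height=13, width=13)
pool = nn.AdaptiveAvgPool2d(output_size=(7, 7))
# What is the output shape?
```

Input: (2, 192, 13, 13) -> Output: (2, 192, 7, 7)

Answer: (2, 192, 7, 7)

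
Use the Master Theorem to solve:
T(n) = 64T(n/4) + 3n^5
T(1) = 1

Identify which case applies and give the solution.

a=64, b=4, f(n)=3n^5. log_4(64) = 3. Since c=5 > 3 and the regularity condition holds (64(n/4)^5 = (64/4^5)n^5 with 64/4^5 < 1), Case 3 applies: T(n) = Θ(f(n)) = O(n^5).

Answer: O(n^5) - Case 3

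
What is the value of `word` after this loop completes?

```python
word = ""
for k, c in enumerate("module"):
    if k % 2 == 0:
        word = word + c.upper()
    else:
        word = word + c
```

Uppercase even positions in 'module'
`word` takes the values: "" → "M" → "Mo" → "MoD" → "MoDu" → "MoDuL" → "MoDuLe"

Answer: "MoDuLe"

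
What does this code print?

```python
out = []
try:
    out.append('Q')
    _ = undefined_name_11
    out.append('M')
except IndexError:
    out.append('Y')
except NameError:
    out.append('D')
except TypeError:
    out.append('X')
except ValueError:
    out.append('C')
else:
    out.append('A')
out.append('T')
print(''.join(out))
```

Execution trace: 'Q' (try body) → 'D' (except NameError) → 'T' (after the try/except). Output: QDT

Answer: QDT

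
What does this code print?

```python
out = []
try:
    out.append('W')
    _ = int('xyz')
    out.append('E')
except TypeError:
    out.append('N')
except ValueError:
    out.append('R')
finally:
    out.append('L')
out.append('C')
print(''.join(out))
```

Execution trace: 'W' (try body) → 'R' (except ValueError) → 'L' (finally) → 'C' (after the try/except). Output: WRLC

Answer: WRLC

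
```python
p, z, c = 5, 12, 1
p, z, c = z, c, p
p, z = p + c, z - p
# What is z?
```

Trace:
`p, z, c = 5, 12, 1` → p = 5; z = 12; c = 1
`p, z, c = z, c, p` → p = 12; z = 1; c = 5
`p, z = p + c, z - p` → p = 17; z = -11
So z = -11

Answer: -11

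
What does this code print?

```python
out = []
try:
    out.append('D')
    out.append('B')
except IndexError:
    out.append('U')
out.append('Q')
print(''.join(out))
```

Execution trace: 'D' (try body) → 'B' (try body, no exception) → 'Q' (after the try/except). Output: DBQ

Answer: DBQ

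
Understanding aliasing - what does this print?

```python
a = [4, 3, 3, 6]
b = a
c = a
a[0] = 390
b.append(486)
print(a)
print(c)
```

Key concept: multiple aliases.
Step by step:
`a = [4, 3, 3, 6]` → a = [4, 3, 3, 6]
`b = a` → b = [4, 3, 3, 6] (same object as a)
`c = a` → c = [4, 3, 3, 6] (same object as a, b)
`a[0] = 390` → a = [390, 3, 3, 6] (same object as b, c); b = [390, 3, 3, 6] (same object as a, c); c = [390, 3, 3, 6] (same object as a, b)
`b.append(486)` → a = [390, 3, 3, 6, 486] (same object as b, c); b = [390, 3, 3, 6, 486] (same object as a, c); c = [390, 3, 3, 6, 486] (same object as a, b)
`print(a)` → prints [390, 3, 3, 6, 486]
`print(c)` → prints [390, 3, 3, 6, 486]

Answer:
[390, 3, 3, 6, 486]
[390, 3, 3, 6, 486]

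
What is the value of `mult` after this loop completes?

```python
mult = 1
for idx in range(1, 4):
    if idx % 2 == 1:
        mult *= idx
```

Product of odd numbers 1 to 3
`mult` takes the values: 1 → 3

Answer: 3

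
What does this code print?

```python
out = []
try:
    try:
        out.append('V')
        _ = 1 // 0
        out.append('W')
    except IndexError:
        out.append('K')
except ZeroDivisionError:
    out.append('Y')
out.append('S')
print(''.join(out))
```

Execution trace: 'V' (try body) → 'Y' (outer except ZeroDivisionError) → 'S' (after the try/except). Output: VYS

Answer: VYS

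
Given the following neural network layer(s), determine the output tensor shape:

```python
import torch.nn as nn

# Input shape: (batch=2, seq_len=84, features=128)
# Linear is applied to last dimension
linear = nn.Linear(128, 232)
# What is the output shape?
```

Input: (2, 84, 128) -> Output: (2, 84, 232)

Answer: (2, 84, 232)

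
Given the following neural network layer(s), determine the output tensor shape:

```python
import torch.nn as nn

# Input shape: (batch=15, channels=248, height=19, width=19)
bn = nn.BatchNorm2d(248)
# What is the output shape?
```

Input: (15, 248, 19, 19) -> Output: (15, 248, 19, 19)

Answer: (15, 248, 19, 19)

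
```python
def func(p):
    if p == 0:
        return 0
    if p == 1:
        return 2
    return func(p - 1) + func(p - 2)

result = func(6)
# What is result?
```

Build up from base cases: func(0)=0, func(1)=2, func(2)=2, func(3)=4, func(4)=6, func(5)=10, func(6)=16

Answer: 16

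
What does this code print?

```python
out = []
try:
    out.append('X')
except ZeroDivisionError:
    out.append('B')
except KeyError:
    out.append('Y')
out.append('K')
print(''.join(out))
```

Execution trace: 'X' (try body, no exception) → 'K' (after the try/except). Output: XK

Answer: XK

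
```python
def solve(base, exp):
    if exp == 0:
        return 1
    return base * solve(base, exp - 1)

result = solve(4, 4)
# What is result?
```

solve(4, 4) = 4 * 4 * 4 * 4 = 256

Answer: 256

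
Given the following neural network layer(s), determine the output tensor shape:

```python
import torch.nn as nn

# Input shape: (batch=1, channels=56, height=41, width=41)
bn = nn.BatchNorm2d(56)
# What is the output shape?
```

Input: (1, 56, 41, 41) -> Output: (1, 56, 41, 41)

Answer: (1, 56, 41, 41)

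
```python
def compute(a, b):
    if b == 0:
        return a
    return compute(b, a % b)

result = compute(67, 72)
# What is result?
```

compute(67, 72) -> compute(72, 67) -> compute(67, 5) -> compute(5, 2) -> compute(2, 1) -> compute(1, 0) -> 1

Answer: 1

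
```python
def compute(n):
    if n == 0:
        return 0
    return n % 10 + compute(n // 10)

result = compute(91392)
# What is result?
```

Sum of digits of 91392: 2 + 9 + 3 + 1 + 9 = 24

Answer: 24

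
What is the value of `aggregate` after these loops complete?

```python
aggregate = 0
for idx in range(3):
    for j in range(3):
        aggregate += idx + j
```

Sum of all idx+j for idx,j in 3x3
`aggregate` takes the values: 0 → 1 → 3 → 4 → 6 → 9 → 11 → 14 → 18

Answer: 18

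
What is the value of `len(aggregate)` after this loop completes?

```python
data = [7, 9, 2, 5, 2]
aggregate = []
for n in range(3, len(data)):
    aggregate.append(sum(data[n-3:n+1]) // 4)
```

Number of 4-element averages
`aggregate` takes the values: [] → [5] → [5, 4]
So `len(aggregate)` = 2

Answer: 2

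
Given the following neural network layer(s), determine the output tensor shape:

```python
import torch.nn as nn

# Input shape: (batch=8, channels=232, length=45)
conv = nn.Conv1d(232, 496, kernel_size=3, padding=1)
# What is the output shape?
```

Input: (8, 232, 45) -> Output: (8, 496, 45)

Answer: (8, 496, 45)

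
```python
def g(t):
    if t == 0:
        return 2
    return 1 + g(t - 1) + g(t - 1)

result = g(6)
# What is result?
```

g(t) = 1 + 2·g(t-1), g(0)=2. Closed form: (2+1)·2^6 - 1 = 191.

Answer: 191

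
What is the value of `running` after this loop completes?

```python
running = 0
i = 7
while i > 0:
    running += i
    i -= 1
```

Sum 7 down to 1
`running` takes the values: 0 → 7 → 13 → 18 → 22 → 25 → 27 → 28

Answer: 28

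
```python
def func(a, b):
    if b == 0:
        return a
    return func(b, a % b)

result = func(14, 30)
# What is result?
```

func(14, 30) -> func(30, 14) -> func(14, 2) -> func(2, 0) -> 2

Answer: 2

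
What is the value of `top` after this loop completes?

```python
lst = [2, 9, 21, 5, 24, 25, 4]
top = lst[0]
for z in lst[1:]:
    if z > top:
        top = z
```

Maximum of [2, 9, 21, 5, 24, 25, 4]
`top` takes the values: 2 → 9 → 21 → 24 → 25

Answer: 25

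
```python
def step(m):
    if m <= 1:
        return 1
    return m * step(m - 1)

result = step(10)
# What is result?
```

step(10) = 10 * 9 * 8 * 7 * 6 * 5 * 4 * 3 * 2 * 1 = 3628800

Answer: 3628800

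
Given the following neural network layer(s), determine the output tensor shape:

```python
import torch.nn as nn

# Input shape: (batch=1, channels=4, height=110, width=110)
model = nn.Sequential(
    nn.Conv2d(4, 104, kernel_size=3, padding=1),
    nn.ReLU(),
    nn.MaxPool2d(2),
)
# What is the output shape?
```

Input: (1, 4, 110, 110) -> after Conv2d: (1, 104, 110, 110) -> after ReLU: (1, 104, 110, 110) -> Output: (1, 104, 55, 55)

Answer: (1, 104, 55, 55)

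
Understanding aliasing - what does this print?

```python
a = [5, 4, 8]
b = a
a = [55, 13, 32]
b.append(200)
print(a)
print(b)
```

Key concept: rebinding vs mutation: a is rebound to a new list, b still points at the original.
Step by step:
`a = [5, 4, 8]` → a = [5, 4, 8]
`b = a` → b = [5, 4, 8] (same object as a)
`a = [55, 13, 32]` → a = [55, 13, 32]
`b.append(200)` → b = [5, 4, 8, 200]
`print(a)` → prints [55, 13, 32]
`print(b)` → prints [5, 4, 8, 200]

Answer:
[55, 13, 32]
[5, 4, 8, 200]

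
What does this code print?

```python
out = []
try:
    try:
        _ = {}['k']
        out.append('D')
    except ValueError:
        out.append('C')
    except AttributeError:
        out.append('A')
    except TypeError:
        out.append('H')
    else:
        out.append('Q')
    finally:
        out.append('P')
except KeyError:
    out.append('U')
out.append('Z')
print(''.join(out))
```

Execution trace: 'P' (finally) → 'U' (outer except KeyError) → 'Z' (after the try/except). Output: PUZ

Answer: PUZ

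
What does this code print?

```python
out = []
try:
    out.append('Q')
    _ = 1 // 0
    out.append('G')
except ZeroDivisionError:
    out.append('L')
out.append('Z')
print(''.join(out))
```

Execution trace: 'Q' (try body) → 'L' (except ZeroDivisionError) → 'Z' (after the try/except). Output: QLZ

Answer: QLZ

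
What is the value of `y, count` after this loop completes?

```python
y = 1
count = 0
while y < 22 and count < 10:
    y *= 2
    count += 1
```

Double until >= 22 or 10 iterations
`y, count` takes the values: (1, 0) → (2, 0) → (2, 1) → (4, 1) → (4, 2) → (8, 2) → (8, 3) → (16, 3) → (16, 4) → (32, 4) → (32, 5)

Answer: 32, 5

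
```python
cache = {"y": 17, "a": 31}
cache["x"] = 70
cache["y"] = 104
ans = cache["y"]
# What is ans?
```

Trace:
`cache = {"y": 17, "a": 31}` → cache = {'y': 17, 'a': 31}
`cache["x"] = 70` → cache = {'y': 17, 'a': 31, 'x': 70}
`cache["y"] = 104` → cache = {'y': 104, 'a': 31, 'x': 70}
`ans = cache["y"]` → ans = 104
So ans = 104

Answer: 104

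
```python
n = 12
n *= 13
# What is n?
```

Trace:
`n = 12` → n = 12
`n *= 13` → n = 156
So n = 156

Answer: 156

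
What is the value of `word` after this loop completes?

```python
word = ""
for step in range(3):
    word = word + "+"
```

Repeat '+' 3 times
`word` takes the values: "" → "+" → "++" → "+++"

Answer: "+++"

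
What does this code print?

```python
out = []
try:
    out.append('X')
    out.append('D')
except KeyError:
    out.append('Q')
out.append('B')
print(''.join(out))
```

Execution trace: 'X' (try body) → 'D' (try body, no exception) → 'B' (after the try/except). Output: XDB

Answer: XDB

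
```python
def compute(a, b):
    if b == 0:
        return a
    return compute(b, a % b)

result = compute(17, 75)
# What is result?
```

compute(17, 75) -> compute(75, 17) -> compute(17, 7) -> compute(7, 3) -> compute(3, 1) -> compute(1, 0) -> 1

Answer: 1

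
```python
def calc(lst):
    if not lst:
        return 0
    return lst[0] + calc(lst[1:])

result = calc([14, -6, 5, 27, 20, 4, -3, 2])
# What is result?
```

14 + (-6) + 5 + 27 + 20 + 4 + (-3) + 2 + 0 = 63

Answer: 63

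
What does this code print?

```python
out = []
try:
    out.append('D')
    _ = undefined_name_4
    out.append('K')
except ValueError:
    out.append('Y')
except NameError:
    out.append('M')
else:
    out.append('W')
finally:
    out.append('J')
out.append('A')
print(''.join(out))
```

Execution trace: 'D' (try body) → 'M' (except NameError) → 'J' (finally) → 'A' (after the try/except). Output: DMJA

Answer: DMJA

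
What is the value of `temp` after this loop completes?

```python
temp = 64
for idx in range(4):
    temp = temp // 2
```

Halve 4 times: 64 // 2^4 = 4
`temp` takes the values: 64 → 32 → 16 → 8 → 4

Answer: 4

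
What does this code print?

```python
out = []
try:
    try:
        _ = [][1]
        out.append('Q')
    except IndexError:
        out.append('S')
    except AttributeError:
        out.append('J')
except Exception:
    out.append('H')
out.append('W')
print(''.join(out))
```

Execution trace: 'S' (inner except IndexError) → 'W' (after the try/except). Output: SW

Answer: SW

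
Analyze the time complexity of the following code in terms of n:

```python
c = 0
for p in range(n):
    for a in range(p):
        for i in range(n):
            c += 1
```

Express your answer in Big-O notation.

Each loop level contributes: n × n × n. Multiplying the contributions gives O(n^3).

Answer: O(n^3)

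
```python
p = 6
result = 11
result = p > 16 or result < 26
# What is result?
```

Trace:
`p = 6` → p = 6
`result = 11` → result = 11
`result = p > 16 or result < 26` → result = True
So result = True

Answer: True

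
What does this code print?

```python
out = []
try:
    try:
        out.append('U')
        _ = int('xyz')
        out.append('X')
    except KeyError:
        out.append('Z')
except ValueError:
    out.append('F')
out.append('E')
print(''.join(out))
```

Execution trace: 'U' (inner try body) → 'F' (outer except ValueError) → 'E' (after the try/except). Output: UFE

Answer: UFE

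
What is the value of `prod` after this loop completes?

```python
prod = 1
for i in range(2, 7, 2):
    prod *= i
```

Product of even numbers 2 to 6
`prod` takes the values: 1 → 2 → 8 → 48

Answer: 48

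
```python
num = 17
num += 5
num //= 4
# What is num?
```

Trace:
`num = 17` → num = 17
`num += 5` → num = 22
`num //= 4` → num = 5
So num = 5

Answer: 5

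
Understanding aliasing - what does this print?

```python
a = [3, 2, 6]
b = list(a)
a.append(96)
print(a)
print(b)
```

Key concept: list() constructor creates copy.
Step by step:
`a = [3, 2, 6]` → a = [3, 2, 6]
`b = list(a)` → b = [3, 2, 6]
`a.append(96)` → a = [3, 2, 6, 96]
`print(a)` → prints [3, 2, 6, 96]
`print(b)` → prints [3, 2, 6]

Answer:
[3, 2, 6, 96]
[3, 2, 6]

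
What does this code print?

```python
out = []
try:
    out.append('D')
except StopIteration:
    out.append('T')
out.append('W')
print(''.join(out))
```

Execution trace: 'D' (try body, no exception) → 'W' (after the try/except). Output: DW

Answer: DW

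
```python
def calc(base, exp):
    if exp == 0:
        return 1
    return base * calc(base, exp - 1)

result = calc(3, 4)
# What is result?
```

calc(3, 4) = 3 * 3 * 3 * 3 = 81

Answer: 81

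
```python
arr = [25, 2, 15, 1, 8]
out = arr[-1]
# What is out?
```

Trace:
`arr = [25, 2, 15, 1, 8]` → arr = [25, 2, 15, 1, 8]
`out = arr[-1]` → out = 8
So out = 8

Answer: 8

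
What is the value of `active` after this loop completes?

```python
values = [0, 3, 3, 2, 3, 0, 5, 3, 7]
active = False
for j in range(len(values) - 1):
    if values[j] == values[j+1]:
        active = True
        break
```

Check consecutive duplicates in [0, 3, 3, 2, 3, 0, 5, 3, 7]
`active` takes the values: False → True

Answer: True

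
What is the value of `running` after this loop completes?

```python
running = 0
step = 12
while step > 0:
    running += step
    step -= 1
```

Sum 12 down to 1
`running` takes the values: 0 → 12 → 23 → 33 → 42 → 50 → 57 → 63 → 68 → 72 → 75 → 77 → 78

Answer: 78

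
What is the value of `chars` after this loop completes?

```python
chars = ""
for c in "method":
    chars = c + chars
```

Reverse 'method'
`chars` takes the values: "" → "m" → "em" → "tem" → "htem" → "ohtem" → "dohtem"

Answer: "dohtem"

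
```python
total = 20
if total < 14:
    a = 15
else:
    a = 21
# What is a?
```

Trace:
`total = 20` → total = 20
`if total < 14: ...` → total < 14 is False, take else branch → a = 21
So a = 21

Answer: 21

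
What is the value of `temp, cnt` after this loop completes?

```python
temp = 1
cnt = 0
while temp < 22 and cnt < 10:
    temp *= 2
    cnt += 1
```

Double until >= 22 or 10 iterations
`temp, cnt` takes the values: (1, 0) → (2, 0) → (2, 1) → (4, 1) → (4, 2) → (8, 2) → (8, 3) → (16, 3) → (16, 4) → (32, 4) → (32, 5)

Answer: 32, 5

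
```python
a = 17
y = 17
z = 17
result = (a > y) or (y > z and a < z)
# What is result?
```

Trace:
`a = 17` → a = 17
`y = 17` → y = 17
`z = 17` → z = 17
`result = (a > y) or (y > z and a < z)` → result = False
So result = False

Answer: False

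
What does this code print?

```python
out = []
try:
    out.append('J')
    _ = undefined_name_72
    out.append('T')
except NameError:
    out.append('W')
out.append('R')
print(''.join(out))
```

Execution trace: 'J' (try body) → 'W' (except NameError) → 'R' (after the try/except). Output: JWR

Answer: JWR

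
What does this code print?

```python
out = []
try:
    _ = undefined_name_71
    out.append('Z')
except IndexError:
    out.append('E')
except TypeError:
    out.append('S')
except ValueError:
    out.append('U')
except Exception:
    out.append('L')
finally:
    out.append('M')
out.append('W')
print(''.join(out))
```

Execution trace: 'L' (except Exception) → 'M' (finally) → 'W' (after the try/except). Output: LMW

Answer: LMW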